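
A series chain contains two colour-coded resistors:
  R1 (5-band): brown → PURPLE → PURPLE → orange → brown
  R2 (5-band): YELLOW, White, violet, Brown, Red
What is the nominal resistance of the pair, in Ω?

181970 Ω

R1: brown, violet, violet → 177; orange ×10^3 → 177000 Ω.
R2: yellow, white, violet → 497; brown ×10 → 4970 Ω.
Series: 177000 + 4970 = 181970 Ω.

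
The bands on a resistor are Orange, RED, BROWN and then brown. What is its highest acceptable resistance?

Orange → 3 (first significant figure)
Red → 2 (second significant figure)
Brown → ×10 multiplier
Brown → ±1% tolerance
32 × 10 = 320 Ω
Highest = 320 × (1 + 1/100) = 323.2 Ω.

323.2 Ω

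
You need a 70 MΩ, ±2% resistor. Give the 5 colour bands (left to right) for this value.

70000000 Ω = 700 × 10^5.
7 → violet
0 → black
0 → black
Multiplier 10^5 → green.
±2% tolerance → red.

violet, black, black, green, red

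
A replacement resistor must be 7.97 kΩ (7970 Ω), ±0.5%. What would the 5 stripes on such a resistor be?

violet, white, violet, brown, green

7970 Ω = 797 × 10^1.
7 → violet
9 → white
7 → violet
Multiplier 10^1 → brown.
±0.5% tolerance → green.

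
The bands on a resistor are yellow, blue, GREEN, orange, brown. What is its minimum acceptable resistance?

Yellow → 4 (first significant figure)
Blue → 6 (second significant figure)
Green → 5 (third significant figure)
Orange → ×10^3 multiplier
Brown → ±1% tolerance
465 × 1000 = 465000 Ω
Minimum = 465000 × (1 − 1/100) = 460350 Ω.

460350 Ω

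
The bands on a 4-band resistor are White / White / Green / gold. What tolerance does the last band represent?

±5%

The last band, gold, is the tolerance band.
Gold corresponds to ±5%.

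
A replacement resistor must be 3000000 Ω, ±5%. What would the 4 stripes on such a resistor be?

3000000 Ω = 30 × 10^5.
3 → orange
0 → black
Multiplier 10^5 → green.
±5% tolerance → gold.

orange, black, green, gold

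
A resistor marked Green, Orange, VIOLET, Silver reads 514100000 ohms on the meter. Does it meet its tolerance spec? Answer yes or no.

yes

Green → 5 (first significant figure)
Orange → 3 (second significant figure)
Violet → ×10^7 multiplier
Silver → ±10% tolerance
53 × 10000000 = 530000000 Ω
Allowed range: 477000000 Ω to 583000000 Ω.
514100000 ohms lies inside that range.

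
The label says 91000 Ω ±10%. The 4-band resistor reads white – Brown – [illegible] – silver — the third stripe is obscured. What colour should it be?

orange

91000 Ω = 91 × 10^3.
The third band is the multiplier, 10^3, which is orange.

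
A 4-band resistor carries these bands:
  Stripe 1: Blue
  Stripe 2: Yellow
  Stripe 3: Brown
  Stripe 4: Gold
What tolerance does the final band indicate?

The last band, gold, is the tolerance band.
Gold corresponds to ±5%.

±5%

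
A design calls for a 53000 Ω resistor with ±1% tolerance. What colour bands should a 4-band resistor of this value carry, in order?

green, orange, orange, brown

53000 Ω = 53 × 10^3.
5 → green
3 → orange
Multiplier 10^3 → orange.
±1% tolerance → brown.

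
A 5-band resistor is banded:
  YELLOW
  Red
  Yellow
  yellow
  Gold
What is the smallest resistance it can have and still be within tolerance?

4028000 Ω

Yellow → 4 (first significant figure)
Red → 2 (second significant figure)
Yellow → 4 (third significant figure)
Yellow → ×10^4 multiplier
Gold → ±5% tolerance
424 × 10000 = 4240000 Ω
Smallest = 4240000 × (1 − 5/100) = 4028000 Ω.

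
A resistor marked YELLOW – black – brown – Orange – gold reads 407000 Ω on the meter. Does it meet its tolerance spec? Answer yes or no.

Yellow → 4 (first significant figure)
Black → 0 (second significant figure)
Brown → 1 (third significant figure)
Orange → ×10^3 multiplier
Gold → ±5% tolerance
401 × 1000 = 401000 Ω
Allowed range: 380950 Ω to 421050 Ω.
407000 Ω lies inside that range.

yes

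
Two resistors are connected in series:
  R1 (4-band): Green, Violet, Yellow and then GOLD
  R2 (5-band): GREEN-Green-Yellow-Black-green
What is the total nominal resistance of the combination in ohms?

570554 Ω

R1: green, violet → 57; yellow ×10^4 → 570000 Ω.
R2: green, green, yellow → 554; black ×1 → 554 Ω.
Series: 570000 + 554 = 570554 Ω.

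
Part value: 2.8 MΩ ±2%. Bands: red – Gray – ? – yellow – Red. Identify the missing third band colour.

black

2800000 Ω = 280 × 10^4.
The third band gives digit 0 of the significand, and 0 is black.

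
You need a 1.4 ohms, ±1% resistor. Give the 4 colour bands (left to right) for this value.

brown, yellow, gold, brown

1.4 Ω = 14 × 10^-1.
1 → brown
4 → yellow
Multiplier 10^-1 → gold.
±1% tolerance → brown.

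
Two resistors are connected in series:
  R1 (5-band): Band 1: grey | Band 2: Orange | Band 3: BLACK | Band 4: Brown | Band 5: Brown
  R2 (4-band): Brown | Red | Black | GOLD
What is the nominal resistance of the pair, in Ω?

R1: grey, orange, black → 830; brown ×10 → 8300 Ω.
R2: brown, red → 12; black ×1 → 12 Ω.
Series: 8300 + 12 = 8312 Ω.

8312 Ω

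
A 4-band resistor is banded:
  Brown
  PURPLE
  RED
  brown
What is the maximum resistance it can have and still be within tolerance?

Brown → 1 (first significant figure)
Violet → 7 (second significant figure)
Red → ×10^2 multiplier
Brown → ±1% tolerance
17 × 100 = 1700 Ω
Maximum = 1700 × (1 + 1/100) = 1717 Ω.

1717 Ω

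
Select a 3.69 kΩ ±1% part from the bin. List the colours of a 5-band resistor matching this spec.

3690 Ω = 369 × 10^1.
3 → orange
6 → blue
9 → white
Multiplier 10^1 → brown.
±1% tolerance → brown.

orange, blue, white, brown, brown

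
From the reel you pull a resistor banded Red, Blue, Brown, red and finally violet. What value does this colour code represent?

26100 Ω

Red → 2 (first significant figure)
Blue → 6 (second significant figure)
Brown → 1 (third significant figure)
Red → ×10^2 multiplier
261 × 100 = 26100 Ω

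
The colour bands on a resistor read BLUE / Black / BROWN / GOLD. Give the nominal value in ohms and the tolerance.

Blue → 6 (first significant figure)
Black → 0 (second significant figure)
Brown → ×10 multiplier
Gold → ±5% tolerance
60 × 10 = 600 Ω

600 Ω ±5%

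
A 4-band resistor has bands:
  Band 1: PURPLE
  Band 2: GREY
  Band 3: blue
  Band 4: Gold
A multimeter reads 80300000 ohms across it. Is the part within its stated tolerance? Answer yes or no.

yes

Violet → 7 (first significant figure)
Grey → 8 (second significant figure)
Blue → ×10^6 multiplier
Gold → ±5% tolerance
78 × 1000000 = 78000000 Ω
Allowed range: 74100000 Ω to 81900000 Ω.
80300000 ohms lies inside that range.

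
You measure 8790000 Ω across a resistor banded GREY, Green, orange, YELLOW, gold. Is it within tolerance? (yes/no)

Grey → 8 (first significant figure)
Green → 5 (second significant figure)
Orange → 3 (third significant figure)
Yellow → ×10^4 multiplier
Gold → ±5% tolerance
853 × 10000 = 8530000 Ω
Allowed range: 8103500 Ω to 8956500 Ω.
8790000 Ω lies inside that range.

yes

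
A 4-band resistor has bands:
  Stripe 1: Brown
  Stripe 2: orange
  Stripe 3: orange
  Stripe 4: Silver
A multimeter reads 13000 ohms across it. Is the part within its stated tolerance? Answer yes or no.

yes

Brown → 1 (first significant figure)
Orange → 3 (second significant figure)
Orange → ×10^3 multiplier
Silver → ±10% tolerance
13 × 1000 = 13000 Ω
Allowed range: 11700 Ω to 14300 Ω.
13000 ohms lies inside that range.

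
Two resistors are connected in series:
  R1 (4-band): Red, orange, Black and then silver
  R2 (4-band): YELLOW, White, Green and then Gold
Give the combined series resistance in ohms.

R1: red, orange → 23; black ×1 → 23 Ω.
R2: yellow, white → 49; green ×10^5 → 4900000 Ω.
Series: 23 + 4900000 = 4900023 Ω.

4900023 Ω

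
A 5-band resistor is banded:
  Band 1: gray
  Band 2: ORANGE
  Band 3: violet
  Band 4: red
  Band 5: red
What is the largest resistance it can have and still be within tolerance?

85374 Ω

Grey → 8 (first significant figure)
Orange → 3 (second significant figure)
Violet → 7 (third significant figure)
Red → ×10^2 multiplier
Red → ±2% tolerance
837 × 100 = 83700 Ω
Largest = 83700 × (1 + 2/100) = 85374 Ω.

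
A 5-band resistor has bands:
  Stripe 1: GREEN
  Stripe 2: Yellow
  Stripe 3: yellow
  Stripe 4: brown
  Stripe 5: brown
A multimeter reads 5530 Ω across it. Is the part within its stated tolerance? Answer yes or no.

no

Green → 5 (first significant figure)
Yellow → 4 (second significant figure)
Yellow → 4 (third significant figure)
Brown → ×10 multiplier
Brown → ±1% tolerance
544 × 10 = 5440 Ω
Allowed range: 5385.6 Ω to 5494.4 Ω.
5530 Ω lies outside that range.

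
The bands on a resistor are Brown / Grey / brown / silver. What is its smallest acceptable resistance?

Brown → 1 (first significant figure)
Grey → 8 (second significant figure)
Brown → ×10 multiplier
Silver → ±10% tolerance
18 × 10 = 180 Ω
Smallest = 180 × (1 − 10/100) = 162 Ω.

162 Ω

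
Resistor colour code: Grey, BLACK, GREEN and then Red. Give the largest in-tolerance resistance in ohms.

8160000 Ω

Grey → 8 (first significant figure)
Black → 0 (second significant figure)
Green → ×10^5 multiplier
Red → ±2% tolerance
80 × 100000 = 8000000 Ω
Largest = 8000000 × (1 + 2/100) = 8160000 Ω.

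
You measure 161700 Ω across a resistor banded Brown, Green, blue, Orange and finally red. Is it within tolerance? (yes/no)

Brown → 1 (first significant figure)
Green → 5 (second significant figure)
Blue → 6 (third significant figure)
Orange → ×10^3 multiplier
Red → ±2% tolerance
156 × 1000 = 156000 Ω
Allowed range: 152880 Ω to 159120 Ω.
161700 Ω lies outside that range.

no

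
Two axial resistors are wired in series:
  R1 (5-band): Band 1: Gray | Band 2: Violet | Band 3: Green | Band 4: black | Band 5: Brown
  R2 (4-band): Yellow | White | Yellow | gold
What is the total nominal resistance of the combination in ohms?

R1: grey, violet, green → 875; black ×1 → 875 Ω.
R2: yellow, white → 49; yellow ×10^4 → 490000 Ω.
Series: 875 + 490000 = 490875 Ω.

490875 Ω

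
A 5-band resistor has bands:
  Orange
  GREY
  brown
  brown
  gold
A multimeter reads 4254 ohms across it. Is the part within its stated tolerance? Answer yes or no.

Orange → 3 (first significant figure)
Grey → 8 (second significant figure)
Brown → 1 (third significant figure)
Brown → ×10 multiplier
Gold → ±5% tolerance
381 × 10 = 3810 Ω
Allowed range: 3619.5 Ω to 4000.5 Ω.
4254 ohms lies outside that range.

no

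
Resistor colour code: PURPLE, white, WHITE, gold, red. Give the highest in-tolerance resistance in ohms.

Violet → 7 (first significant figure)
White → 9 (second significant figure)
White → 9 (third significant figure)
Gold → ×0.1 multiplier
Red → ±2% tolerance
799 × 0.1 = 79.9 Ω
Highest = 79.9 × (1 + 2/100) = 81.498 Ω.

81.498 Ω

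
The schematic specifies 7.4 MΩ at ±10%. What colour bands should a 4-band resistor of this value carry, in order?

7400000 Ω = 74 × 10^5.
7 → violet
4 → yellow
Multiplier 10^5 → green.
±10% tolerance → silver.

violet, yellow, green, silver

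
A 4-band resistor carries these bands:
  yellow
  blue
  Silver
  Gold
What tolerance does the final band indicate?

The last band, gold, is the tolerance band.
Gold corresponds to ±5%.

±5%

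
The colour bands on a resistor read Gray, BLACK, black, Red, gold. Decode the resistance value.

80000 Ω

Grey → 8 (first significant figure)
Black → 0 (second significant figure)
Black → 0 (third significant figure)
Red → ×10^2 multiplier
800 × 100 = 80000 Ω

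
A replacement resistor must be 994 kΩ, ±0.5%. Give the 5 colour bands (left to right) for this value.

white, white, yellow, orange, green

994000 Ω = 994 × 10^3.
9 → white
9 → white
4 → yellow
Multiplier 10^3 → orange.
±0.5% tolerance → green.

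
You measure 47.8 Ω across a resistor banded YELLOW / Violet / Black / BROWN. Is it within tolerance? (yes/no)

no

Yellow → 4 (first significant figure)
Violet → 7 (second significant figure)
Black → ×1 multiplier
Brown → ±1% tolerance
47 × 1 = 47 Ω
Allowed range: 46.53 Ω to 47.47 Ω.
47.8 Ω lies outside that range.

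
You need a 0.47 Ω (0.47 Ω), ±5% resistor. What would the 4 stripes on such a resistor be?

0.47 Ω = 47 × 10^-2.
4 → yellow
7 → violet
Multiplier 10^-2 → silver.
±5% tolerance → gold.

yellow, violet, silver, gold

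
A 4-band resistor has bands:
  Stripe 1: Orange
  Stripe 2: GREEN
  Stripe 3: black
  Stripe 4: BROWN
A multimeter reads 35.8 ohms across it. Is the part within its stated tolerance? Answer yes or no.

no

Orange → 3 (first significant figure)
Green → 5 (second significant figure)
Black → ×1 multiplier
Brown → ±1% tolerance
35 × 1 = 35 Ω
Allowed range: 34.65 Ω to 35.35 Ω.
35.8 ohms lies outside that range.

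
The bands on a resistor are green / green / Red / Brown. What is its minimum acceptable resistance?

5445 Ω

Green → 5 (first significant figure)
Green → 5 (second significant figure)
Red → ×10^2 multiplier
Brown → ±1% tolerance
55 × 100 = 5500 Ω
Minimum = 5500 × (1 − 1/100) = 5445 Ω.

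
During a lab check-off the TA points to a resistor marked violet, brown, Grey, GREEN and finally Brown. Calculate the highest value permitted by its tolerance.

72518000 Ω

Violet → 7 (first significant figure)
Brown → 1 (second significant figure)
Grey → 8 (third significant figure)
Green → ×10^5 multiplier
Brown → ±1% tolerance
718 × 100000 = 71800000 Ω
Highest = 71800000 × (1 + 1/100) = 72518000 Ω.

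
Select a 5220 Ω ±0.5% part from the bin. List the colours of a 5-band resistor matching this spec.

green, red, red, brown, green

5220 Ω = 522 × 10^1.
5 → green
2 → red
2 → red
Multiplier 10^1 → brown.
±0.5% tolerance → green.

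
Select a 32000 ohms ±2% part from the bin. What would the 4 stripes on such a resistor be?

orange, red, orange, red

32000 Ω = 32 × 10^3.
3 → orange
2 → red
Multiplier 10^3 → orange.
±2% tolerance → red.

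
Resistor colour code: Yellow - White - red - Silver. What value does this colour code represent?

4900 Ω

Yellow → 4 (first significant figure)
White → 9 (second significant figure)
Red → ×10^2 multiplier
49 × 100 = 4900 Ω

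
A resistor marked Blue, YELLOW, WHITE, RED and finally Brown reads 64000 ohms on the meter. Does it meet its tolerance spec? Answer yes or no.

Blue → 6 (first significant figure)
Yellow → 4 (second significant figure)
White → 9 (third significant figure)
Red → ×10^2 multiplier
Brown → ±1% tolerance
649 × 100 = 64900 Ω
Allowed range: 64251 Ω to 65549 Ω.
64000 ohms lies outside that range.

no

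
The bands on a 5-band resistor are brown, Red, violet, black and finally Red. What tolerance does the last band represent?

The last band, red, is the tolerance band.
Red corresponds to ±2%.

±2%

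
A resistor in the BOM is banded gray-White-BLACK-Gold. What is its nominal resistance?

89 Ω

Grey → 8 (first significant figure)
White → 9 (second significant figure)
Black → ×1 multiplier
89 × 1 = 89 Ω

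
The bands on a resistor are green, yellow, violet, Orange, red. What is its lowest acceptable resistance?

Green → 5 (first significant figure)
Yellow → 4 (second significant figure)
Violet → 7 (third significant figure)
Orange → ×10^3 multiplier
Red → ±2% tolerance
547 × 1000 = 547000 Ω
Lowest = 547000 × (1 − 2/100) = 536060 Ω.

536060 Ω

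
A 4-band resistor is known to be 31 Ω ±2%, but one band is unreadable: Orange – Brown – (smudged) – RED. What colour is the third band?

31 Ω = 31 × 10^0.
The third band is the multiplier, 10^0, which is black.

black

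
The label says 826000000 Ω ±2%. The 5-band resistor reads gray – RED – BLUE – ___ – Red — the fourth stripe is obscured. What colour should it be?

blue

826000000 Ω = 826 × 10^6.
The fourth band is the multiplier, 10^6, which is blue.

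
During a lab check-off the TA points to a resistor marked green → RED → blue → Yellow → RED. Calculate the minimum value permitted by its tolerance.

Green → 5 (first significant figure)
Red → 2 (second significant figure)
Blue → 6 (third significant figure)
Yellow → ×10^4 multiplier
Red → ±2% tolerance
526 × 10000 = 5260000 Ω
Minimum = 5260000 × (1 − 2/100) = 5154800 Ω.

5154800 Ω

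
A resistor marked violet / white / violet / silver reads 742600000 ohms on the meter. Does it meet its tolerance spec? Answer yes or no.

yes

Violet → 7 (first significant figure)
White → 9 (second significant figure)
Violet → ×10^7 multiplier
Silver → ±10% tolerance
79 × 10000000 = 790000000 Ω
Allowed range: 711000000 Ω to 869000000 Ω.
742600000 ohms lies inside that range.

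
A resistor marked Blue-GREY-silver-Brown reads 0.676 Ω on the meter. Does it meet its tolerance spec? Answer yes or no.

yes

Blue → 6 (first significant figure)
Grey → 8 (second significant figure)
Silver → ×0.01 multiplier
Brown → ±1% tolerance
68 × 0.01 = 0.68 Ω
Allowed range: 0.6732 Ω to 0.6868 Ω.
0.676 Ω lies inside that range.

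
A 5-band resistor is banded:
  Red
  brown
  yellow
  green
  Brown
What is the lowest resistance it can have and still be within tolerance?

21186000 Ω

Red → 2 (first significant figure)
Brown → 1 (second significant figure)
Yellow → 4 (third significant figure)
Green → ×10^5 multiplier
Brown → ±1% tolerance
214 × 100000 = 21400000 Ω
Lowest = 21400000 × (1 − 1/100) = 21186000 Ω.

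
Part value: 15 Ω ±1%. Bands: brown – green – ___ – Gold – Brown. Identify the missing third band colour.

black

15 Ω = 150 × 10^-1.
The third band gives digit 0 of the significand, and 0 is black.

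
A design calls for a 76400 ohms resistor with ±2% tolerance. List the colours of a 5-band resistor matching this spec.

violet, blue, yellow, red, red

76400 Ω = 764 × 10^2.
7 → violet
6 → blue
4 → yellow
Multiplier 10^2 → red.
±2% tolerance → red.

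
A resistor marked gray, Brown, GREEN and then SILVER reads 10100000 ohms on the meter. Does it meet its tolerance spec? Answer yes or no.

Grey → 8 (first significant figure)
Brown → 1 (second significant figure)
Green → ×10^5 multiplier
Silver → ±10% tolerance
81 × 100000 = 8100000 Ω
Allowed range: 7290000 Ω to 8910000 Ω.
10100000 ohms lies outside that range.

no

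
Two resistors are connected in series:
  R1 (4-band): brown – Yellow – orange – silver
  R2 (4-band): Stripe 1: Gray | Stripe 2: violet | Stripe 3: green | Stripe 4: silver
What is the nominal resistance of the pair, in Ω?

R1: brown, yellow → 14; orange ×10^3 → 14000 Ω.
R2: grey, violet → 87; green ×10^5 → 8700000 Ω.
Series: 14000 + 8700000 = 8714000 Ω.

8714000 Ω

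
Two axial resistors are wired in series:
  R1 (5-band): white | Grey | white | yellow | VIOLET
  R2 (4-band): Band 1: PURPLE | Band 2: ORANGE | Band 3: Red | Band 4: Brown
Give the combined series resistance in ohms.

R1: white, grey, white → 989; yellow ×10^4 → 9890000 Ω.
R2: violet, orange → 73; red ×10^2 → 7300 Ω.
Series: 9890000 + 7300 = 9897300 Ω.

9897300 Ω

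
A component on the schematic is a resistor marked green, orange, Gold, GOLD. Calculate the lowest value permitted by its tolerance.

Green → 5 (first significant figure)
Orange → 3 (second significant figure)
Gold → ×0.1 multiplier
Gold → ±5% tolerance
53 × 0.1 = 5.3 Ω
Lowest = 5.3 × (1 − 5/100) = 5.035 Ω.

5.035 Ω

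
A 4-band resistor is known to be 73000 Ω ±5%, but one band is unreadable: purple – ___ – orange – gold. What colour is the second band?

orange

73000 Ω = 73 × 10^3.
The second band gives digit 3 of the significand, and 3 is orange.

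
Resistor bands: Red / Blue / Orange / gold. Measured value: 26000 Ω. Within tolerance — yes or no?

Red → 2 (first significant figure)
Blue → 6 (second significant figure)
Orange → ×10^3 multiplier
Gold → ±5% tolerance
26 × 1000 = 26000 Ω
Allowed range: 24700 Ω to 27300 Ω.
26000 Ω lies inside that range.

yes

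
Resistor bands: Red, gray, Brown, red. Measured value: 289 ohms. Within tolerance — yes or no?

Red → 2 (first significant figure)
Grey → 8 (second significant figure)
Brown → ×10 multiplier
Red → ±2% tolerance
28 × 10 = 280 Ω
Allowed range: 274.4 Ω to 285.6 Ω.
289 ohms lies outside that range.

no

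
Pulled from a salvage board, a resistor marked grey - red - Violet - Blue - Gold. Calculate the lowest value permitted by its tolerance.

Grey → 8 (first significant figure)
Red → 2 (second significant figure)
Violet → 7 (third significant figure)
Blue → ×10^6 multiplier
Gold → ±5% tolerance
827 × 1000000 = 827000000 Ω
Lowest = 827000000 × (1 − 5/100) = 785650000 Ω.

785650000 Ω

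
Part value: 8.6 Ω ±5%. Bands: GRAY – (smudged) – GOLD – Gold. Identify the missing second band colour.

blue

8.6 Ω = 86 × 10^-1.
The second band gives digit 6 of the significand, and 6 is blue.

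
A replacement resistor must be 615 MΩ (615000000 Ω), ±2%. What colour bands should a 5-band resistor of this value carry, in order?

blue, brown, green, blue, red

615000000 Ω = 615 × 10^6.
6 → blue
1 → brown
5 → green
Multiplier 10^6 → blue.
±2% tolerance → red.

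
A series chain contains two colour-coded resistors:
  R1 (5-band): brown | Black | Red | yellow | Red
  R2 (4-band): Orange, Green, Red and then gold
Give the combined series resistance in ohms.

1023500 Ω

R1: brown, black, red → 102; yellow ×10^4 → 1020000 Ω.
R2: orange, green → 35; red ×10^2 → 3500 Ω.
Series: 1020000 + 3500 = 1023500 Ω.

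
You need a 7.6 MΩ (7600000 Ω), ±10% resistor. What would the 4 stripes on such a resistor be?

violet, blue, green, silver

7600000 Ω = 76 × 10^5.
7 → violet
6 → blue
Multiplier 10^5 → green.
±10% tolerance → silver.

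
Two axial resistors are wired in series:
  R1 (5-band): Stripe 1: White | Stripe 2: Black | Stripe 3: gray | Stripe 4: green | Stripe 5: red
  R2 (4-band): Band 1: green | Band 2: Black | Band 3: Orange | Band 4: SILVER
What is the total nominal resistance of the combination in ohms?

90850000 Ω

R1: white, black, grey → 908; green ×10^5 → 90800000 Ω.
R2: green, black → 50; orange ×10^3 → 50000 Ω.
Series: 90800000 + 50000 = 90850000 Ω.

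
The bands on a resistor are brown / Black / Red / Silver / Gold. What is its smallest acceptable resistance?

0.969 Ω

Brown → 1 (first significant figure)
Black → 0 (second significant figure)
Red → 2 (third significant figure)
Silver → ×0.01 multiplier
Gold → ±5% tolerance
102 × 0.01 = 1.02 Ω
Smallest = 1.02 × (1 − 5/100) = 0.969 Ω.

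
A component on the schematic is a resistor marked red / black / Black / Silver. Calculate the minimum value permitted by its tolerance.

Red → 2 (first significant figure)
Black → 0 (second significant figure)
Black → ×1 multiplier
Silver → ±10% tolerance
20 × 1 = 20 Ω
Minimum = 20 × (1 − 10/100) = 18 Ω.

18 Ω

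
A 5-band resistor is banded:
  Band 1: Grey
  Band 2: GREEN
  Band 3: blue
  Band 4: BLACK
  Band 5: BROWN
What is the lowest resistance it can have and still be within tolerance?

Grey → 8 (first significant figure)
Green → 5 (second significant figure)
Blue → 6 (third significant figure)
Black → ×1 multiplier
Brown → ±1% tolerance
856 × 1 = 856 Ω
Lowest = 856 × (1 − 1/100) = 847.44 Ω.

847.44 Ω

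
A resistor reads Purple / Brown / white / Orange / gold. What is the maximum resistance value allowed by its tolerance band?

Violet → 7 (first significant figure)
Brown → 1 (second significant figure)
White → 9 (third significant figure)
Orange → ×10^3 multiplier
Gold → ±5% tolerance
719 × 1000 = 719000 Ω
Maximum = 719000 × (1 + 5/100) = 754950 Ω.

754950 Ω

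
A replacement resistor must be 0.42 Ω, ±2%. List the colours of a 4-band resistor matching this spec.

yellow, red, silver, red

0.42 Ω = 42 × 10^-2.
4 → yellow
2 → red
Multiplier 10^-2 → silver.
±2% tolerance → red.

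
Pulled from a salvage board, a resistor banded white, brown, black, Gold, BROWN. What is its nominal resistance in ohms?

91 Ω

White → 9 (first significant figure)
Brown → 1 (second significant figure)
Black → 0 (third significant figure)
Gold → ×0.1 multiplier
910 × 0.1 = 91 Ω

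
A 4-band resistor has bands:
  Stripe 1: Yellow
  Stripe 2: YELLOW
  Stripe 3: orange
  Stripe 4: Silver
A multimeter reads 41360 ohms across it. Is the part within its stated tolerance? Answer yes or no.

Yellow → 4 (first significant figure)
Yellow → 4 (second significant figure)
Orange → ×10^3 multiplier
Silver → ±10% tolerance
44 × 1000 = 44000 Ω
Allowed range: 39600 Ω to 48400 Ω.
41360 ohms lies inside that range.

yes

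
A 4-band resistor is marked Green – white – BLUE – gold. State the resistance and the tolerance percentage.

59000000 Ω ±5%

Green → 5 (first significant figure)
White → 9 (second significant figure)
Blue → ×10^6 multiplier
Gold → ±5% tolerance
59 × 1000000 = 59000000 Ω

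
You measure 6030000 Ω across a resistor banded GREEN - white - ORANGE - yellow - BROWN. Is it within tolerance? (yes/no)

Green → 5 (first significant figure)
White → 9 (second significant figure)
Orange → 3 (third significant figure)
Yellow → ×10^4 multiplier
Brown → ±1% tolerance
593 × 10000 = 5930000 Ω
Allowed range: 5870700 Ω to 5989300 Ω.
6030000 Ω lies outside that range.

no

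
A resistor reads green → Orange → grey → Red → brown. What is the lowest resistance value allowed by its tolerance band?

53262 Ω

Green → 5 (first significant figure)
Orange → 3 (second significant figure)
Grey → 8 (third significant figure)
Red → ×10^2 multiplier
Brown → ±1% tolerance
538 × 100 = 53800 Ω
Lowest = 53800 × (1 − 1/100) = 53262 Ω.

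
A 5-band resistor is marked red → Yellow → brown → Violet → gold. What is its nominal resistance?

2410000000 Ω

Red → 2 (first significant figure)
Yellow → 4 (second significant figure)
Brown → 1 (third significant figure)
Violet → ×10^7 multiplier
241 × 10000000 = 2410000000 Ω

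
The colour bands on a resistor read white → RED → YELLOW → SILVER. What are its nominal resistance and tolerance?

White → 9 (first significant figure)
Red → 2 (second significant figure)
Yellow → ×10^4 multiplier
Silver → ±10% tolerance
92 × 10000 = 920000 Ω

920000 Ω ±10%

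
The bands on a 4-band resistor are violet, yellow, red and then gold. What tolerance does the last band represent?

±5%

The last band, gold, is the tolerance band.
Gold corresponds to ±5%.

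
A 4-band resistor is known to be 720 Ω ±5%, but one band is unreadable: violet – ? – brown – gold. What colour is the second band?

720 Ω = 72 × 10^1.
The second band gives digit 2 of the significand, and 2 is red.

red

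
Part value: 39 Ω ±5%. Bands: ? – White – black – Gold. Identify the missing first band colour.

39 Ω = 39 × 10^0.
The first band gives digit 3 of the significand, and 3 is orange.

orange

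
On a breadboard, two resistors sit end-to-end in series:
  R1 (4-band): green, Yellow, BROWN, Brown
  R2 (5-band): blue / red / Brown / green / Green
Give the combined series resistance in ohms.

R1: green, yellow → 54; brown ×10 → 540 Ω.
R2: blue, red, brown → 621; green ×10^5 → 62100000 Ω.
Series: 540 + 62100000 = 62100540 Ω.

62100540 Ω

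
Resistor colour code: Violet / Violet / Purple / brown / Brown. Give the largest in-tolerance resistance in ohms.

Violet → 7 (first significant figure)
Violet → 7 (second significant figure)
Violet → 7 (third significant figure)
Brown → ×10 multiplier
Brown → ±1% tolerance
777 × 10 = 7770 Ω
Largest = 7770 × (1 + 1/100) = 7847.7 Ω.

7847.7 Ω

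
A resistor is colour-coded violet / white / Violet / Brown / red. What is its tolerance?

±2%

The last band, red, is the tolerance band.
Red corresponds to ±2%.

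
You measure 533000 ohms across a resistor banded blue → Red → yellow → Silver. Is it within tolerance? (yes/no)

no

Blue → 6 (first significant figure)
Red → 2 (second significant figure)
Yellow → ×10^4 multiplier
Silver → ±10% tolerance
62 × 10000 = 620000 Ω
Allowed range: 558000 Ω to 682000 Ω.
533000 ohms lies outside that range.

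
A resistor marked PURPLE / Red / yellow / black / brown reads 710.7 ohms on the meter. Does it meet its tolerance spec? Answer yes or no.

no

Violet → 7 (first significant figure)
Red → 2 (second significant figure)
Yellow → 4 (third significant figure)
Black → ×1 multiplier
Brown → ±1% tolerance
724 × 1 = 724 Ω
Allowed range: 716.76 Ω to 731.24 Ω.
710.7 ohms lies outside that range.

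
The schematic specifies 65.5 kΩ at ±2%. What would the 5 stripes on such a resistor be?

blue, green, green, red, red

65500 Ω = 655 × 10^2.
6 → blue
5 → green
5 → green
Multiplier 10^2 → red.
±2% tolerance → red.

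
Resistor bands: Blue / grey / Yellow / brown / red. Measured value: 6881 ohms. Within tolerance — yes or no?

yes

Blue → 6 (first significant figure)
Grey → 8 (second significant figure)
Yellow → 4 (third significant figure)
Brown → ×10 multiplier
Red → ±2% tolerance
684 × 10 = 6840 Ω
Allowed range: 6703.2 Ω to 6976.8 Ω.
6881 ohms lies inside that range.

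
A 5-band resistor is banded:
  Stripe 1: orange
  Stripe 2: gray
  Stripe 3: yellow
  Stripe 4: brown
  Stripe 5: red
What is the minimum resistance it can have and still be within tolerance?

Orange → 3 (first significant figure)
Grey → 8 (second significant figure)
Yellow → 4 (third significant figure)
Brown → ×10 multiplier
Red → ±2% tolerance
384 × 10 = 3840 Ω
Minimum = 3840 × (1 − 2/100) = 3763.2 Ω.

3763.2 Ω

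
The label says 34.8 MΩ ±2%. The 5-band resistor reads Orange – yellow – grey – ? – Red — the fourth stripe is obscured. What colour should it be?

green

34800000 Ω = 348 × 10^5.
The fourth band is the multiplier, 10^5, which is green.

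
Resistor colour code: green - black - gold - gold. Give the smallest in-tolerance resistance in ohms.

4.75 Ω

Green → 5 (first significant figure)
Black → 0 (second significant figure)
Gold → ×0.1 multiplier
Gold → ±5% tolerance
50 × 0.1 = 5 Ω
Smallest = 5 × (1 − 5/100) = 4.75 Ω.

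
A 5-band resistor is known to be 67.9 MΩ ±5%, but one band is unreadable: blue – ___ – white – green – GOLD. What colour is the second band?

violet

67900000 Ω = 679 × 10^5.
The second band gives digit 7 of the significand, and 7 is violet.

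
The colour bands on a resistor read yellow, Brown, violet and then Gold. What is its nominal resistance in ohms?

Yellow → 4 (first significant figure)
Brown → 1 (second significant figure)
Violet → ×10^7 multiplier
41 × 10000000 = 410000000 Ω

410000000 Ω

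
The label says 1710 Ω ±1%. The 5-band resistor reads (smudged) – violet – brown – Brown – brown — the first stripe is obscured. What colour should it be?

brown

1710 Ω = 171 × 10^1.
The first band gives digit 1 of the significand, and 1 is brown.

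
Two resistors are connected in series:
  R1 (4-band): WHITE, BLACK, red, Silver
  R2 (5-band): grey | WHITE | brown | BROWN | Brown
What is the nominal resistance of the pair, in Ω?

R1: white, black → 90; red ×10^2 → 9000 Ω.
R2: grey, white, brown → 891; brown ×10 → 8910 Ω.
Series: 9000 + 8910 = 17910 Ω.

17910 Ω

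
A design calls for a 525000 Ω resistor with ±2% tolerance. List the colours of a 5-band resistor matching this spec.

525000 Ω = 525 × 10^3.
5 → green
2 → red
5 → green
Multiplier 10^3 → orange.
±2% tolerance → red.

green, red, green, orange, red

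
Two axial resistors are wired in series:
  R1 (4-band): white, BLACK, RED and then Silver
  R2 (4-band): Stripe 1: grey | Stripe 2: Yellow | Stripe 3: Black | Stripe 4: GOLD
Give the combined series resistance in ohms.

R1: white, black → 90; red ×10^2 → 9000 Ω.
R2: grey, yellow → 84; black ×1 → 84 Ω.
Series: 9000 + 84 = 9084 Ω.

9084 Ω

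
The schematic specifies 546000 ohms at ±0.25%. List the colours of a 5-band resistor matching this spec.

546000 Ω = 546 × 10^3.
5 → green
4 → yellow
6 → blue
Multiplier 10^3 → orange.
±0.25% tolerance → blue.

green, yellow, blue, orange, blue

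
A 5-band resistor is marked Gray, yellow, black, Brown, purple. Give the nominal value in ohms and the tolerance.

Grey → 8 (first significant figure)
Yellow → 4 (second significant figure)
Black → 0 (third significant figure)
Brown → ×10 multiplier
Violet → ±0.1% tolerance
840 × 10 = 8400 Ω

8400 Ω ±0.1%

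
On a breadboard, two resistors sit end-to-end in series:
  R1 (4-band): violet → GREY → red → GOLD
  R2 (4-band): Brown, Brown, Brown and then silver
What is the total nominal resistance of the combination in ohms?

7910 Ω

R1: violet, grey → 78; red ×10^2 → 7800 Ω.
R2: brown, brown → 11; brown ×10 → 110 Ω.
Series: 7800 + 110 = 7910 Ω.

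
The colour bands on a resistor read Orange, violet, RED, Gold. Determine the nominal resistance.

3700 Ω

Orange → 3 (first significant figure)
Violet → 7 (second significant figure)
Red → ×10^2 multiplier
37 × 100 = 3700 Ω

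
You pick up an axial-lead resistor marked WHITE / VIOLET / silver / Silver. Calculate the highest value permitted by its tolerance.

1.067 Ω

White → 9 (first significant figure)
Violet → 7 (second significant figure)
Silver → ×0.01 multiplier
Silver → ±10% tolerance
97 × 0.01 = 0.97 Ω
Highest = 0.97 × (1 + 10/100) = 1.067 Ω.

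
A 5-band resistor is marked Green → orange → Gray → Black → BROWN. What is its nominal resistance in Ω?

538 Ω

Green → 5 (first significant figure)
Orange → 3 (second significant figure)
Grey → 8 (third significant figure)
Black → ×1 multiplier
538 × 1 = 538 Ω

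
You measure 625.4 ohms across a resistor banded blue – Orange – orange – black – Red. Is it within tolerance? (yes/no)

Blue → 6 (first significant figure)
Orange → 3 (second significant figure)
Orange → 3 (third significant figure)
Black → ×1 multiplier
Red → ±2% tolerance
633 × 1 = 633 Ω
Allowed range: 620.34 Ω to 645.66 Ω.
625.4 ohms lies inside that range.

yes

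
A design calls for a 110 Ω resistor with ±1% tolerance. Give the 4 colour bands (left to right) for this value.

brown, brown, brown, brown

110 Ω = 11 × 10^1.
1 → brown
1 → brown
Multiplier 10^1 → brown.
±1% tolerance → brown.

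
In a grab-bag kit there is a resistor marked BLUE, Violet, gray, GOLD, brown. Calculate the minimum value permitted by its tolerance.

Blue → 6 (first significant figure)
Violet → 7 (second significant figure)
Grey → 8 (third significant figure)
Gold → ×0.1 multiplier
Brown → ±1% tolerance
678 × 0.1 = 67.8 Ω
Minimum = 67.8 × (1 − 1/100) = 67.122 Ω.

67.122 Ω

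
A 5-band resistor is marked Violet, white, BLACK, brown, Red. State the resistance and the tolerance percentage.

Violet → 7 (first significant figure)
White → 9 (second significant figure)
Black → 0 (third significant figure)
Brown → ×10 multiplier
Red → ±2% tolerance
790 × 10 = 7900 Ω

7900 Ω ±2%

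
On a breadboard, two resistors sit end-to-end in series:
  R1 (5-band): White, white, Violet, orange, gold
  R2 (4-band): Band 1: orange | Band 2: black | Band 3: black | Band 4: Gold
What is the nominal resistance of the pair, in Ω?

997030 Ω

R1: white, white, violet → 997; orange ×10^3 → 997000 Ω.
R2: orange, black → 30; black ×1 → 30 Ω.
Series: 997000 + 30 = 997030 Ω.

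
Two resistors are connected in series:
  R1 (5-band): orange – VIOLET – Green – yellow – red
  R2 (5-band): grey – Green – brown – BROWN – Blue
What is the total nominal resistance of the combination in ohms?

3758510 Ω

R1: orange, violet, green → 375; yellow ×10^4 → 3750000 Ω.
R2: grey, green, brown → 851; brown ×10 → 8510 Ω.
Series: 3750000 + 8510 = 3758510 Ω.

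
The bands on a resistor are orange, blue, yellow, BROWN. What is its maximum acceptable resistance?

Orange → 3 (first significant figure)
Blue → 6 (second significant figure)
Yellow → ×10^4 multiplier
Brown → ±1% tolerance
36 × 10000 = 360000 Ω
Maximum = 360000 × (1 + 1/100) = 363600 Ω.

363600 Ω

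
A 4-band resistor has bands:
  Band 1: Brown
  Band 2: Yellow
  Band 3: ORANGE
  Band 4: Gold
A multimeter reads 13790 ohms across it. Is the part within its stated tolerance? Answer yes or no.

yes

Brown → 1 (first significant figure)
Yellow → 4 (second significant figure)
Orange → ×10^3 multiplier
Gold → ±5% tolerance
14 × 1000 = 14000 Ω
Allowed range: 13300 Ω to 14700 Ω.
13790 ohms lies inside that range.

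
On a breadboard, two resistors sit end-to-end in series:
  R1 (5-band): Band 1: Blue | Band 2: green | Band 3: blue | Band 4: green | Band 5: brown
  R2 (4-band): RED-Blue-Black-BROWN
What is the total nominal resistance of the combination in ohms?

65600026 Ω

R1: blue, green, blue → 656; green ×10^5 → 65600000 Ω.
R2: red, blue → 26; black ×1 → 26 Ω.
Series: 65600000 + 26 = 65600026 Ω.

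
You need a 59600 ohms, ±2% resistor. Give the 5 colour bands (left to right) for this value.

59600 Ω = 596 × 10^2.
5 → green
9 → white
6 → blue
Multiplier 10^2 → red.
±2% tolerance → red.

green, white, blue, red, red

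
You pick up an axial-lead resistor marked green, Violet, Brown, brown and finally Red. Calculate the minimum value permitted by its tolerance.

Green → 5 (first significant figure)
Violet → 7 (second significant figure)
Brown → 1 (third significant figure)
Brown → ×10 multiplier
Red → ±2% tolerance
571 × 10 = 5710 Ω
Minimum = 5710 × (1 − 2/100) = 5595.8 Ω.

5595.8 Ω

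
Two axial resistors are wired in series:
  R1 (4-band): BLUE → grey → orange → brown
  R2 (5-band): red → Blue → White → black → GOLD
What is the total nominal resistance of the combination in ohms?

R1: blue, grey → 68; orange ×10^3 → 68000 Ω.
R2: red, blue, white → 269; black ×1 → 269 Ω.
Series: 68000 + 269 = 68269 Ω.

68269 Ω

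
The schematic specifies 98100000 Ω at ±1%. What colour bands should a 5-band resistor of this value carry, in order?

98100000 Ω = 981 × 10^5.
9 → white
8 → grey
1 → brown
Multiplier 10^5 → green.
±1% tolerance → brown.

white, grey, brown, green, brown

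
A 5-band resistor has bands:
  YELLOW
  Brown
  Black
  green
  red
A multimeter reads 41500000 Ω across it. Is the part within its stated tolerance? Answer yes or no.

yes

Yellow → 4 (first significant figure)
Brown → 1 (second significant figure)
Black → 0 (third significant figure)
Green → ×10^5 multiplier
Red → ±2% tolerance
410 × 100000 = 41000000 Ω
Allowed range: 40180000 Ω to 41820000 Ω.
41500000 Ω lies inside that range.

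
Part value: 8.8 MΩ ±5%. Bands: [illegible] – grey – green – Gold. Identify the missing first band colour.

8800000 Ω = 88 × 10^5.
The first band gives digit 8 of the significand, and 8 is grey.

grey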